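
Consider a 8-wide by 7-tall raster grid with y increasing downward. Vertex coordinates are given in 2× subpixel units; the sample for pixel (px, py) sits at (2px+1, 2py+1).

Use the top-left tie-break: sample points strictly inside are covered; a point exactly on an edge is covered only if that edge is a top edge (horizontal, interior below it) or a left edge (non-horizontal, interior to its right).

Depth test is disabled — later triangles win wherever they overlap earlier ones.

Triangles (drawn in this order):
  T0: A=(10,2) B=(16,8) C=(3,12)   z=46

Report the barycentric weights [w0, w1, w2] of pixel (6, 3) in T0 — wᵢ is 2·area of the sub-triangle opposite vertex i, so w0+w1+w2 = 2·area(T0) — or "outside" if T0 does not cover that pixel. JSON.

T0:
  2·area = 102
  edge (10, 2)→(16, 8): d=(6,6) right/bottom  bias=-1
  edge (16, 8)→(3, 12): d=(-13,4) right/bottom  bias=-1
  edge (3, 12)→(10, 2): d=(7,-10) top-left  bias=+0
    (4,0)@(9, 1): e=[0,119,-17] → ·  [on edge]
    (5,1)@(11, 3): e=[0,85,17] → ·  [on edge]
    (4,2)@(9, 5): e=[24,67,11] → █
    (5,2)@(11, 5): e=[12,59,31] → █
    (6,2)@(13, 5): e=[0,51,51] → ·  [on edge]
    (3,3)@(7, 7): e=[48,49,5] → █
    (6,3)@(13, 7): e=[12,25,65] → █
    (7,3)@(15, 7): e=[0,17,85] → ·  [on edge]
    (3,4)@(7, 9): e=[60,23,19] → █
    (6,4)@(13, 9): e=[24,-1,79] → ·
    (2,5)@(5, 11): e=[84,5,13] → █
    (3,5)@(7, 11): e=[72,-3,33] → ·
  covered (10 px):
    · · · · · · · ·
    · · · · · · · ·
    · · · · █ █ · ·
    · · · █ █ █ █ ·
    · · · █ █ █ · ·
    · · █ · · · · ·
    · · · · · · · ·

Final: [25,65,12]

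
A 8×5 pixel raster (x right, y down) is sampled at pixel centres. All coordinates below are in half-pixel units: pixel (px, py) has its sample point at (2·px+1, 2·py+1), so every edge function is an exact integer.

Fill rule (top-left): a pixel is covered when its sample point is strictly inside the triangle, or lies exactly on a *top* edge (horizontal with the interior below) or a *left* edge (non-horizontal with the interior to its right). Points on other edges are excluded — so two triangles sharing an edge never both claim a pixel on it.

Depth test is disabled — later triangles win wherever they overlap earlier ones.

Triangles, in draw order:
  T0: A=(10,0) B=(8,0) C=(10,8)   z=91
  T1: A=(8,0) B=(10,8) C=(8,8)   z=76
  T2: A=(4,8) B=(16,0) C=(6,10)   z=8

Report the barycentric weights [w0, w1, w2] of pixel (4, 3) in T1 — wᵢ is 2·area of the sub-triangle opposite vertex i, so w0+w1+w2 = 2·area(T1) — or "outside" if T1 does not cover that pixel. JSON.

T0:
  2·area = 16  (B↔C swapped to make it positive)
  edge (10, 0)→(10, 8): d=(0,8) right/bottom  bias=-1
  edge (10, 8)→(8, 0): d=(-2,-8) top-left  bias=+0
  edge (8, 0)→(10, 0): d=(2,0) top-left  bias=+0
    (4,0)@(9, 1): e=[8,6,2] → #
    (5,0)@(11, 1): e=[-8,22,2] → ·
    (4,1)@(9, 3): e=[8,2,6] → #
    (5,1)@(11, 3): e=[-8,18,6] → ·
    (4,2)@(9, 5): e=[8,-2,10] → ·
  covered (2 px):
    · · · · # · · ·
    · · · · # · · ·
    · · · · · · · ·
    · · · · · · · ·
    · · · · · · · ·
T1:
  2·area = 16
  edge (8, 0)→(10, 8): d=(2,8) right/bottom  bias=-1
  edge (10, 8)→(8, 8): d=(-2,0) right/bottom  bias=-1
  edge (8, 8)→(8, 0): d=(0,-8) top-left  bias=+0
    (4,2)@(9, 5): e=[2,6,8] → #
    (5,2)@(11, 5): e=[-14,6,24] → ·
    (4,3)@(9, 7): e=[6,2,8] → #
    (5,3)@(11, 7): e=[-10,2,24] → ·
    (4,4)@(9, 9): e=[10,-2,8] → ·
  covered (2 px):
    · · · · · · · ·
    · · · · · · · ·
    · · · · # · · ·
    · · · · # · · ·
    · · · · · · · ·
T2:
  2·area = 40
  edge (4, 8)→(16, 0): d=(12,-8) top-left  bias=+0
  edge (16, 0)→(6, 10): d=(-10,10) right/bottom  bias=-1
  edge (6, 10)→(4, 8): d=(-2,-2) top-left  bias=+0
    (7,0)@(15, 1): e=[4,0,36] → ·  [on edge]
    (6,1)@(13, 3): e=[12,0,28] → ·  [on edge]
    (0,2)@(1, 5): e=[-60,100,0] → ·  [on edge]
    (4,2)@(9, 5): e=[4,20,16] → #
    (5,2)@(11, 5): e=[20,0,20] → ·  [on edge]
    (1,3)@(3, 7): e=[-20,60,0] → ·  [on edge]
    (3,3)@(7, 7): e=[12,20,8] → #
    (4,3)@(9, 7): e=[28,0,12] → ·  [on edge]
    (2,4)@(5, 9): e=[20,20,0] → #  [on edge]
    (3,4)@(7, 9): e=[36,0,4] → ·  [on edge]
  covered (3 px):
    · · · · · · · ·
    · · · · · · · ·
    · · · · # · · ·
    · · · # · · · ·
    · · # · · · · ·

Final: [2,8,6]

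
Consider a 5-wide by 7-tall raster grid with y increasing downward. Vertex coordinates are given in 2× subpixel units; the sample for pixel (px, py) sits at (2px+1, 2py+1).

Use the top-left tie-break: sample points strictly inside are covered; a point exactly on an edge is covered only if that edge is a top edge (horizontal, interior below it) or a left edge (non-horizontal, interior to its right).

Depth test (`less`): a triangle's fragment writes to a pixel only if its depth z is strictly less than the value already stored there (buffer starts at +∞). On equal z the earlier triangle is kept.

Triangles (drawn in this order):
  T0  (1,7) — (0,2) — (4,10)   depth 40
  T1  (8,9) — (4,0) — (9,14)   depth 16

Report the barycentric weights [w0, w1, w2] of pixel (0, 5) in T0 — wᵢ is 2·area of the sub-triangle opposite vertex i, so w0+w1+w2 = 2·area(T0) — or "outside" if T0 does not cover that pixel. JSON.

T0:
  2·area = 12
  edge (1, 7)→(0, 2): d=(-1,-5) top-left  bias=+0
  edge (0, 2)→(4, 10): d=(4,8) right/bottom  bias=-1
  edge (4, 10)→(1, 7): d=(-3,-3) top-left  bias=+0
    (0,2)@(1, 5): e=[2,4,6] → █
    (1,2)@(3, 5): e=[12,-12,12] → ·
    (0,3)@(1, 7): e=[0,12,0] → █  [on edge]
    (1,3)@(3, 7): e=[10,-4,6] → ·
    (0,4)@(1, 9): e=[-2,20,-6] → ·
    (1,4)@(3, 9): e=[8,4,0] → █  [on edge]
    (2,4)@(5, 9): e=[18,-12,6] → ·
    (1,5)@(3, 11): e=[6,12,-6] → ·
    (2,5)@(5, 11): e=[16,-4,0] → ·  [on edge]
    (3,6)@(7, 13): e=[24,-12,0] → ·  [on edge]
  covered (3 px):
    · · · · ·
    · · · · ·
    █ · · · ·
    █ · · · ·
    · █ · · ·
    · · · · ·
    · · · · ·
T1:
  2·area = 11  (B↔C swapped to make it positive)
  edge (8, 9)→(9, 14): d=(1,5) right/bottom  bias=-1
  edge (9, 14)→(4, 0): d=(-5,-14) top-left  bias=+0
  edge (4, 0)→(8, 9): d=(4,9) right/bottom  bias=-1
    (3,3)@(7, 7): e=[3,7,1] → █
    (4,3)@(9, 7): e=[-7,35,-17] → ·
    (3,4)@(7, 9): e=[5,-3,9] → ·
  covered (1 px):
    · · · · ·
    · · · · ·
    · · · · ·
    · · · █ ·
    · · · · ·
    · · · · ·
    · · · · ·

Answer: "outside"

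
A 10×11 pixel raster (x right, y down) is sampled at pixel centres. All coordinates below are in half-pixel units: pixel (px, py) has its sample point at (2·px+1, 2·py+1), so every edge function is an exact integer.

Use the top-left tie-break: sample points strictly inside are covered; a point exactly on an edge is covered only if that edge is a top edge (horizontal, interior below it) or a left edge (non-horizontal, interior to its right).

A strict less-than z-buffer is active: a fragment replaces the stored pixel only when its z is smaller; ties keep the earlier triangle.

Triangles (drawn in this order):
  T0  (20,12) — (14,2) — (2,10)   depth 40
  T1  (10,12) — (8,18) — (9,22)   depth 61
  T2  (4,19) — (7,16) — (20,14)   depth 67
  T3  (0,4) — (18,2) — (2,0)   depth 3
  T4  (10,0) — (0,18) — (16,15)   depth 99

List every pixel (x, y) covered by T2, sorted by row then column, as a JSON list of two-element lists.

T0:
  2·area = 168  (B↔C swapped to make it positive)
  edge (20, 12)→(2, 10): d=(-18,-2) top-left  bias=+0
  edge (2, 10)→(14, 2): d=(12,-8) top-left  bias=+0
  edge (14, 2)→(20, 12): d=(6,10) right/bottom  bias=-1
    (6,1)@(13, 3): e=[148,4,16] → #
    (7,1)@(15, 3): e=[152,20,-4] → ·
    (5,2)@(11, 5): e=[108,12,48] → #
    (7,2)@(15, 5): e=[116,44,8] → #
    (8,2)@(17, 5): e=[120,60,-12] → ·
    (3,3)@(7, 7): e=[64,4,100] → #
    (4,3)@(9, 7): e=[68,20,80] → #
    (8,3)@(17, 7): e=[84,84,0] → ·  [on edge]
    (2,4)@(5, 9): e=[24,12,132] → #
    (8,4)@(17, 9): e=[48,108,12] → #
    (9,4)@(19, 9): e=[52,124,-8] → ·
    (2,5)@(5, 11): e=[-12,36,144] → ·
    (5,5)@(11, 11): e=[0,84,84] → #  [on edge]
  covered (21 px):
    · · · · · · · · · ·
    · · · · · · # · · ·
    · · · · · # # # · ·
    · · · # # # # # · ·
    · · # # # # # # # ·
    · · · · · # # # # #
    · · · · · · · · · ·
    · · · · · · · · · ·
    · · · · · · · · · ·
    · · · · · · · · · ·
    · · · · · · · · · ·
T1:
  2·area = 14  (B↔C swapped to make it positive)
  edge (10, 12)→(9, 22): d=(-1,10) right/bottom  bias=-1
  edge (9, 22)→(8, 18): d=(-1,-4) top-left  bias=+0
  edge (8, 18)→(10, 12): d=(2,-6) top-left  bias=+0
    (6,1)@(13, 3): e=[-21,35,0] → ·  [on edge]
    (5,4)@(11, 9): e=[-7,21,0] → ·  [on edge]
    (4,7)@(9, 15): e=[7,7,0] → #  [on edge]
    (5,7)@(11, 15): e=[-13,15,12] → ·
    (4,8)@(9, 17): e=[5,5,4] → #
    (5,8)@(11, 17): e=[-15,13,16] → ·
    (4,9)@(9, 19): e=[3,3,8] → #
    (5,9)@(11, 19): e=[-17,11,20] → ·
    (3,10)@(7, 21): e=[21,-7,0] → ·  [on edge]
    (4,10)@(9, 21): e=[1,1,12] → #
    (5,10)@(11, 21): e=[-19,9,24] → ·
  covered (4 px):
    · · · · · · · · · ·
    · · · · · · · · · ·
    · · · · · · · · · ·
    · · · · · · · · · ·
    · · · · · · · · · ·
    · · · · · · · · · ·
    · · · · · · · · · ·
    · · · · # · · · · ·
    · · · · # · · · · ·
    · · · · # · · · · ·
    · · · · # · · · · ·
T2:
  2·area = 33
  edge (4, 19)→(7, 16): d=(3,-3) top-left  bias=+0
  edge (7, 16)→(20, 14): d=(13,-2) top-left  bias=+0
  edge (20, 14)→(4, 19): d=(-16,5) right/bottom  bias=-1
    (7,7)@(15, 15): e=[21,3,9] → #
    (8,7)@(17, 15): e=[27,7,-1] → ·
    (3,8)@(7, 17): e=[3,13,17] → #
    (4,8)@(9, 17): e=[9,17,7] → #
    (5,8)@(11, 17): e=[15,21,-3] → ·
    (7,8)@(15, 17): e=[27,29,-23] → ·
    (3,9)@(7, 19): e=[9,39,-15] → ·
    (4,9)@(9, 19): e=[15,43,-25] → ·
  covered (3 px):
    · · · · · · · · · ·
    · · · · · · · · · ·
    · · · · · · · · · ·
    · · · · · · · · · ·
    · · · · · · · · · ·
    · · · · · · · · · ·
    · · · · · · · · · ·
    · · · · · · · # · ·
    · · · # # · · · · ·
    · · · · · · · · · ·
    · · · · · · · · · ·
T3:
  2·area = 68  (B↔C swapped to make it positive)
  edge (0, 4)→(2, 0): d=(2,-4) top-left  bias=+0
  edge (2, 0)→(18, 2): d=(16,2) right/bottom  bias=-1
  edge (18, 2)→(0, 4): d=(-18,2) right/bottom  bias=-1
    (1,0)@(3, 1): e=[6,14,48] → #
    (2,0)@(5, 1): e=[14,10,44] → #
    (3,0)@(7, 1): e=[22,6,40] → #
    (4,0)@(9, 1): e=[30,2,36] → #
    (5,0)@(11, 1): e=[38,-2,32] → ·
    (0,1)@(1, 3): e=[2,50,16] → #
    (4,1)@(9, 3): e=[34,34,0] → ·  [on edge]
    (0,2)@(1, 5): e=[6,82,-20] → ·
    (1,2)@(3, 5): e=[14,78,-24] → ·
    (2,2)@(5, 5): e=[22,74,-28] → ·
    (3,2)@(7, 5): e=[30,70,-32] → ·
  covered (8 px):
    · # # # # · · · · ·
    # # # # · · · · · ·
    · · · · · · · · · ·
    · · · · · · · · · ·
    · · · · · · · · · ·
    · · · · · · · · · ·
    · · · · · · · · · ·
    · · · · · · · · · ·
    · · · · · · · · · ·
    · · · · · · · · · ·
    · · · · · · · · · ·
T4:
  2·area = 258  (B↔C swapped to make it positive)
  edge (10, 0)→(16, 15): d=(6,15) right/bottom  bias=-1
  edge (16, 15)→(0, 18): d=(-16,3) right/bottom  bias=-1
  edge (0, 18)→(10, 0): d=(10,-18) top-left  bias=+0
    (4,1)@(9, 3): e=[33,213,12] → #
    (5,1)@(11, 3): e=[3,207,48] → #
    (6,1)@(13, 3): e=[-27,201,84] → ·
    (4,2)@(9, 5): e=[45,181,32] → #
    (6,2)@(13, 5): e=[-15,169,104] → ·
    (3,3)@(7, 7): e=[87,155,16] → #
    (6,3)@(13, 7): e=[-3,137,124] → ·
    (2,4)@(5, 9): e=[129,129,0] → #  [on edge]
    (6,4)@(13, 9): e=[9,105,144] → #
    (7,4)@(15, 9): e=[-21,99,180] → ·
    (2,5)@(5, 11): e=[141,97,20] → #
    (7,5)@(15, 11): e=[-9,67,200] → ·
  covered (34 px):
    · · · · · · · · · ·
    · · · · # # · · · ·
    · · · · # # · · · ·
    · · · # # # · · · ·
    · · # # # # # · · ·
    · · # # # # # · · ·
    · # # # # # # # · ·
    · # # # # # # # · ·
    # # # · · · · · · ·
    · · · · · · · · · ·
    · · · · · · · · · ·

Result: [[7,7],[3,8],[4,8]]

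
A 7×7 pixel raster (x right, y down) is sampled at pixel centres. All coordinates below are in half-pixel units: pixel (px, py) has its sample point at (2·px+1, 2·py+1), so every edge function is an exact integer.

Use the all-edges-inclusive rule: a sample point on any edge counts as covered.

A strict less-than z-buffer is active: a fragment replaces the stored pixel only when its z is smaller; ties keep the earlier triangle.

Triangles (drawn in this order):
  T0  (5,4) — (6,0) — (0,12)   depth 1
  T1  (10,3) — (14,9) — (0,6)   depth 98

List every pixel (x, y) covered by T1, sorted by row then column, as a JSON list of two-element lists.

T0:
  2·area = 12  (B↔C swapped to make it positive)
  edge (5, 4)→(0, 12): d=(-5,8) inclusive
  edge (0, 12)→(6, 0): d=(6,-12) inclusive
  edge (6, 0)→(5, 4): d=(-1,4) inclusive
    (2,1)@(5, 3): e=[5,6,1] → █
    (3,1)@(7, 3): e=[-11,30,-7] → ·
    (2,2)@(5, 5): e=[-5,18,-1] → ·
    (1,3)@(3, 7): e=[1,6,5] → █
    (2,3)@(5, 7): e=[-15,30,-3] → ·
    (1,4)@(3, 9): e=[-9,18,3] → ·
  covered (2 px):
    · · · · · · ·
    · · █ · · · ·
    · · · · · · ·
    · █ · · · · ·
    · · · · · · ·
    · · · · · · ·
    · · · · · · ·
T1:
  2·area = 72
  edge (10, 3)→(14, 9): d=(4,6) inclusive
  edge (14, 9)→(0, 6): d=(-14,-3) inclusive
  edge (0, 6)→(10, 3): d=(10,-3) inclusive
    (2,2)@(5, 5): e=[38,29,5] → █
    (3,2)@(7, 5): e=[26,35,11] → █
    (4,2)@(9, 5): e=[14,41,17] → █
    (5,2)@(11, 5): e=[2,47,23] → █
    (6,2)@(13, 5): e=[-10,53,29] → ·
    (2,3)@(5, 7): e=[46,1,25] → █
    (6,3)@(13, 7): e=[-2,25,49] → ·
    (2,4)@(5, 9): e=[54,-27,45] → ·
    (3,4)@(7, 9): e=[42,-21,51] → ·
    (4,4)@(9, 9): e=[30,-15,57] → ·
    (5,4)@(11, 9): e=[18,-9,63] → ·
  covered (8 px):
    · · · · · · ·
    · · · · · · ·
    · · █ █ █ █ ·
    · · █ █ █ █ ·
    · · · · · · ·
    · · · · · · ·
    · · · · · · ·

Final: [[2,2],[3,2],[4,2],[5,2],[2,3],[3,3],[4,3],[5,3]]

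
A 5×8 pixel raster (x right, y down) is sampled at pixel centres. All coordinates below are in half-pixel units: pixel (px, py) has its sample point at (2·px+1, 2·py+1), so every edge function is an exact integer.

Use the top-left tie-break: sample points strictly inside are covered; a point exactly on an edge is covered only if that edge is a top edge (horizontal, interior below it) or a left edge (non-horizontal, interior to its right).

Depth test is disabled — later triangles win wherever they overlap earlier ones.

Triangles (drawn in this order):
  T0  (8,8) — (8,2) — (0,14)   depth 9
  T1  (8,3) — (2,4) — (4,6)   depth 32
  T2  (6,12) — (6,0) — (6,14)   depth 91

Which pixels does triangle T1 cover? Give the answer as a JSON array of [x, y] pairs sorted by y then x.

T0:
  2·area = 48  (B↔C swapped to make it positive)
  edge (8, 8)→(0, 14): d=(-8,6) right/bottom  bias=-1
  edge (0, 14)→(8, 2): d=(8,-12) top-left  bias=+0
  edge (8, 2)→(8, 8): d=(0,6) right/bottom  bias=-1
    (3,2)@(7, 5): e=[30,12,6] → █
    (4,2)@(9, 5): e=[18,36,-6] → ·
    (2,3)@(5, 7): e=[26,4,18] → █
    (4,3)@(9, 7): e=[2,52,-6] → ·
    (2,4)@(5, 9): e=[10,20,18] → █
    (3,4)@(7, 9): e=[-2,44,6] → ·
    (1,5)@(3, 11): e=[6,12,30] → █
    (2,5)@(5, 11): e=[-6,36,18] → ·
    (0,6)@(1, 13): e=[2,4,42] → █
    (1,6)@(3, 13): e=[-10,28,30] → ·
    (0,7)@(1, 15): e=[-14,20,42] → ·
  covered (6 px):
    · · · · ·
    · · · · ·
    · · · █ ·
    · · █ █ ·
    · · █ · ·
    · █ · · ·
    █ · · · ·
    · · · · ·
T1:
  2·area = 14  (B↔C swapped to make it positive)
  edge (8, 3)→(4, 6): d=(-4,3) right/bottom  bias=-1
  edge (4, 6)→(2, 4): d=(-2,-2) top-left  bias=+0
  edge (2, 4)→(8, 3): d=(6,-1) top-left  bias=+0
    (0,1)@(1, 3): e=[21,0,-7] → ·  [on edge]
    (1,2)@(3, 5): e=[7,0,7] → █  [on edge]
    (2,2)@(5, 5): e=[1,4,9] → █
    (3,2)@(7, 5): e=[-5,8,11] → ·
    (1,3)@(3, 7): e=[-1,-4,19] → ·
    (2,3)@(5, 7): e=[-7,0,21] → ·  [on edge]
    (3,4)@(7, 9): e=[-21,0,35] → ·  [on edge]
    (4,5)@(9, 11): e=[-35,0,49] → ·  [on edge]
  covered (2 px):
    · · · · ·
    · · · · ·
    · █ █ · ·
    · · · · ·
    · · · · ·
    · · · · ·
    · · · · ·
    · · · · ·
T2:
  degenerate (2·area = 0) — covers nothing

Answer: [[1,2],[2,2]]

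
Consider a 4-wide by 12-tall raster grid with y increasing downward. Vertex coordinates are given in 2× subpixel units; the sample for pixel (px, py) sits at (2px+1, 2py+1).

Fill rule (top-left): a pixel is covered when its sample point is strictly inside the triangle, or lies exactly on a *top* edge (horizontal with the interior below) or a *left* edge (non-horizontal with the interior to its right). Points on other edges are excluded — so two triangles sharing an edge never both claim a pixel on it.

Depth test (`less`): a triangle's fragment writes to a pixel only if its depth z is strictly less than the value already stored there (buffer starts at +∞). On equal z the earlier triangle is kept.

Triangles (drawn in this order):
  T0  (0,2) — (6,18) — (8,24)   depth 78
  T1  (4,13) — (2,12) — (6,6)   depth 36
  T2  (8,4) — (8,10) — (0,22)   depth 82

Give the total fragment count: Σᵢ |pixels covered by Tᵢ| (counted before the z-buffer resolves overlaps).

T0:
  2·area = 4
  edge (0, 2)→(6, 18): d=(6,16) right/bottom  bias=-1
  edge (6, 18)→(8, 24): d=(2,6) right/bottom  bias=-1
  edge (8, 24)→(0, 2): d=(-8,-22) top-left  bias=+0
    (0,1)@(1, 3): e=[-10,0,14] → ·  [on edge]
    (1,4)@(3, 9): e=[-6,0,10] → ·  [on edge]
    (2,7)@(5, 15): e=[-2,0,6] → ·  [on edge]
    (3,10)@(7, 21): e=[2,0,2] → ·  [on edge]
  covered (0 px):
    · · · ·
    · · · ·
    · · · ·
    · · · ·
    · · · ·
    · · · ·
    · · · ·
    · · · ·
    · · · ·
    · · · ·
    · · · ·
    · · · ·
T1:
  2·area = 16
  edge (4, 13)→(2, 12): d=(-2,-1) top-left  bias=+0
  edge (2, 12)→(6, 6): d=(4,-6) top-left  bias=+0
  edge (6, 6)→(4, 13): d=(-2,7) right/bottom  bias=-1
    (2,4)@(5, 9): e=[9,6,1] → █
    (3,4)@(7, 9): e=[11,18,-13] → ·
    (1,5)@(3, 11): e=[3,2,11] → █
    (2,5)@(5, 11): e=[5,14,-3] → ·
    (1,6)@(3, 13): e=[-1,10,7] → ·
  covered (2 px):
    · · · ·
    · · · ·
    · · · ·
    · · · ·
    · · █ ·
    · █ · ·
    · · · ·
    · · · ·
    · · · ·
    · · · ·
    · · · ·
    · · · ·
T2:
  2·area = 48
  edge (8, 4)→(8, 10): d=(0,6) right/bottom  bias=-1
  edge (8, 10)→(0, 22): d=(-8,12) right/bottom  bias=-1
  edge (0, 22)→(8, 4): d=(8,-18) top-left  bias=+0
    (3,3)@(7, 7): e=[6,36,6] → █
    (3,4)@(7, 9): e=[6,20,22] → █
    (2,5)@(5, 11): e=[18,28,2] → █
    (2,6)@(5, 13): e=[18,12,18] → █
    (3,6)@(7, 13): e=[6,-12,54] → ·
    (2,7)@(5, 15): e=[18,-4,34] → ·
    (1,8)@(3, 17): e=[30,4,14] → █
    (2,8)@(5, 17): e=[18,-20,50] → ·
    (1,9)@(3, 19): e=[30,-12,30] → ·
  covered (6 px):
    · · · ·
    · · · ·
    · · · ·
    · · · █
    · · · █
    · · █ █
    · · █ ·
    · · · ·
    · █ · ·
    · · · ·
    · · · ·
    · · · ·

Answer: 8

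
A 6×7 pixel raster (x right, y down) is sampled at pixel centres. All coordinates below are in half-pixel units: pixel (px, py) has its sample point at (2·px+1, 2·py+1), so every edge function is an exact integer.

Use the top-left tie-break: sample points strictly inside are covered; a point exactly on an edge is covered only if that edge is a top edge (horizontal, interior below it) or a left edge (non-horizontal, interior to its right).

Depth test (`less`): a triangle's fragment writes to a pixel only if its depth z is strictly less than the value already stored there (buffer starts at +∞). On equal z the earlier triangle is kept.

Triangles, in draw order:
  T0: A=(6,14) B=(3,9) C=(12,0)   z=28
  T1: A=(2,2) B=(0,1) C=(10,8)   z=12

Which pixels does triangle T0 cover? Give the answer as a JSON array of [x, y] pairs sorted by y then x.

T0:
  2·area = 72
  edge (6, 14)→(3, 9): d=(-3,-5) top-left  bias=+0
  edge (3, 9)→(12, 0): d=(9,-9) top-left  bias=+0
  edge (12, 0)→(6, 14): d=(-6,14) right/bottom  bias=-1
    (5,0)@(11, 1): e=[64,0,8] → X  [on edge]
    (4,1)@(9, 3): e=[48,0,24] → X  [on edge]
    (5,1)@(11, 3): e=[58,18,-4] → .
    (3,2)@(7, 5): e=[32,0,40] → X  [on edge]
    (5,2)@(11, 5): e=[52,36,-16] → .
    (2,3)@(5, 7): e=[16,0,56] → X  [on edge]
    (4,3)@(9, 7): e=[36,36,0] → .  [on edge]
    (1,4)@(3, 9): e=[0,0,72] → X  [on edge]
    (4,4)@(9, 9): e=[30,54,-12] → .
    (0,5)@(1, 11): e=[-16,0,88] → .  [on edge]
    (1,5)@(3, 11): e=[-6,18,60] → .
    (2,5)@(5, 11): e=[4,36,32] → X
  covered (11 px):
    . . . . . X
    . . . . X .
    . . . X X .
    . . X X . .
    . X X X . .
    . . X X . .
    . . . . . .
T1:
  2·area = 4  (B↔C swapped to make it positive)
  edge (2, 2)→(10, 8): d=(8,6) right/bottom  bias=-1
  edge (10, 8)→(0, 1): d=(-10,-7) top-left  bias=+0
  edge (0, 1)→(2, 2): d=(2,1) right/bottom  bias=-1
    (1,1)@(3, 3): e=[2,1,1] → X
    (2,1)@(5, 3): e=[-10,15,-1] → .
    (1,2)@(3, 5): e=[18,-19,5] → .
  covered (1 px):
    . . . . . .
    . X . . . .
    . . . . . .
    . . . . . .
    . . . . . .
    . . . . . .
    . . . . . .

Answer: [[5,0],[4,1],[3,2],[4,2],[2,3],[3,3],[1,4],[2,4],[3,4],[2,5],[3,5]]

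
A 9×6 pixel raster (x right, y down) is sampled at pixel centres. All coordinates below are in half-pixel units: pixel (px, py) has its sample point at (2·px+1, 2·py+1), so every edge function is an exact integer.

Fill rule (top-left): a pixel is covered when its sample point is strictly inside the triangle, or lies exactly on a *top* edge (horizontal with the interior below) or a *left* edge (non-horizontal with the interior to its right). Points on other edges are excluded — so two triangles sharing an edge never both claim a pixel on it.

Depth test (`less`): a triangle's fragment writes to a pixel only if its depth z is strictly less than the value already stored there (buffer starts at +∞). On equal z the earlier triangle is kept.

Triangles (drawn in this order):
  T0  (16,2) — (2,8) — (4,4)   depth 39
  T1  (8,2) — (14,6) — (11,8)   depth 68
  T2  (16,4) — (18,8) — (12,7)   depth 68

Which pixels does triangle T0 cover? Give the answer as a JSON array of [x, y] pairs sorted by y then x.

T0:
  2·area = 44
  edge (16, 2)→(2, 8): d=(-14,6) right/bottom  bias=-1
  edge (2, 8)→(4, 4): d=(2,-4) top-left  bias=+0
  edge (4, 4)→(16, 2): d=(12,-2) top-left  bias=+0
    (5,1)@(11, 3): e=[16,26,2] → #
    (6,1)@(13, 3): e=[4,34,6] → #
    (7,1)@(15, 3): e=[-8,42,10] → ·
    (2,2)@(5, 5): e=[24,6,14] → #
    (3,2)@(7, 5): e=[12,14,18] → #
    (4,2)@(9, 5): e=[0,22,22] → ·  [on edge]
    (5,2)@(11, 5): e=[-12,30,26] → ·
    (6,2)@(13, 5): e=[-24,38,30] → ·
    (1,3)@(3, 7): e=[8,2,34] → #
    (2,3)@(5, 7): e=[-4,10,38] → ·
    (3,3)@(7, 7): e=[-16,18,42] → ·
    (1,4)@(3, 9): e=[-20,6,58] → ·
  covered (5 px):
    · · · · · · · · ·
    · · · · · # # · ·
    · · # # · · · · ·
    · # · · · · · · ·
    · · · · · · · · ·
    · · · · · · · · ·
T1:
  2·area = 24
  edge (8, 2)→(14, 6): d=(6,4) right/bottom  bias=-1
  edge (14, 6)→(11, 8): d=(-3,2) right/bottom  bias=-1
  edge (11, 8)→(8, 2): d=(-3,-6) top-left  bias=+0
    (4,1)@(9, 3): e=[2,19,3] → #
    (5,1)@(11, 3): e=[-6,15,15] → ·
    (4,2)@(9, 5): e=[14,13,-3] → ·
    (5,2)@(11, 5): e=[6,9,9] → #
    (6,2)@(13, 5): e=[-2,5,21] → ·
    (5,3)@(11, 7): e=[18,3,3] → #
    (6,3)@(13, 7): e=[10,-1,15] → ·
    (5,4)@(11, 9): e=[30,-3,-3] → ·
  covered (3 px):
    · · · · · · · · ·
    · · · · # · · · ·
    · · · · · # · · ·
    · · · · · # · · ·
    · · · · · · · · ·
    · · · · · · · · ·
T2:
  2·area = 22
  edge (16, 4)→(18, 8): d=(2,4) right/bottom  bias=-1
  edge (18, 8)→(12, 7): d=(-6,-1) top-left  bias=+0
  edge (12, 7)→(16, 4): d=(4,-3) top-left  bias=+0
    (7,2)@(15, 5): e=[6,15,1] → #
    (8,2)@(17, 5): e=[-2,17,7] → ·
    (6,3)@(13, 7): e=[18,1,3] → #
    (8,3)@(17, 7): e=[2,5,15] → #
    (6,4)@(13, 9): e=[22,-11,11] → ·
    (7,4)@(15, 9): e=[14,-9,17] → ·
    (8,4)@(17, 9): e=[6,-7,23] → ·
  covered (4 px):
    · · · · · · · · ·
    · · · · · · · · ·
    · · · · · · · # ·
    · · · · · · # # #
    · · · · · · · · ·
    · · · · · · · · ·

Result: [[5,1],[6,1],[2,2],[3,2],[1,3]]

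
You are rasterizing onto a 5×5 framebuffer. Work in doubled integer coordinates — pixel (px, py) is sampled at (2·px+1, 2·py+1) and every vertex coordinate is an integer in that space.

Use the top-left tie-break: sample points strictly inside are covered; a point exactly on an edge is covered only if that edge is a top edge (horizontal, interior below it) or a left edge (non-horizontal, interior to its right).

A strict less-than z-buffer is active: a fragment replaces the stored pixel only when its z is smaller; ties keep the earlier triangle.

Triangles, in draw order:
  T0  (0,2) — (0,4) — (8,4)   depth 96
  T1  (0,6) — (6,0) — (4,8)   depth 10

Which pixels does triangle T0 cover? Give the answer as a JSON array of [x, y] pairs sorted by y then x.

T0:
  2·area = 16  (B↔C swapped to make it positive)
  edge (0, 2)→(8, 4): d=(8,2) right/bottom  bias=-1
  edge (8, 4)→(0, 4): d=(-8,0) right/bottom  bias=-1
  edge (0, 4)→(0, 2): d=(0,-2) top-left  bias=+0
    (0,1)@(1, 3): e=[6,8,2] → █
    (1,1)@(3, 3): e=[2,8,6] → █
    (2,1)@(5, 3): e=[-2,8,10] → ·
    (0,2)@(1, 5): e=[22,-8,2] → ·
    (1,2)@(3, 5): e=[18,-8,6] → ·
  covered (2 px):
    · · · · ·
    █ █ · · ·
    · · · · ·
    · · · · ·
    · · · · ·
T1:
  2·area = 36
  edge (0, 6)→(6, 0): d=(6,-6) top-left  bias=+0
  edge (6, 0)→(4, 8): d=(-2,8) right/bottom  bias=-1
  edge (4, 8)→(0, 6): d=(-4,-2) top-left  bias=+0
    (2,0)@(5, 1): e=[0,6,30] → █  [on edge]
    (3,0)@(7, 1): e=[12,-10,34] → ·
    (1,1)@(3, 3): e=[0,18,18] → █  [on edge]
    (3,1)@(7, 3): e=[24,-14,26] → ·
    (0,2)@(1, 5): e=[0,30,6] → █  [on edge]
    (2,2)@(5, 5): e=[24,-2,14] → ·
    (0,3)@(1, 7): e=[12,26,-2] → ·
    (1,3)@(3, 7): e=[24,10,2] → █
    (2,3)@(5, 7): e=[36,-6,6] → ·
    (1,4)@(3, 9): e=[36,6,-6] → ·
  covered (6 px):
    · · █ · ·
    · █ █ · ·
    █ █ · · ·
    · █ · · ·
    · · · · ·

Result: [[0,1],[1,1]]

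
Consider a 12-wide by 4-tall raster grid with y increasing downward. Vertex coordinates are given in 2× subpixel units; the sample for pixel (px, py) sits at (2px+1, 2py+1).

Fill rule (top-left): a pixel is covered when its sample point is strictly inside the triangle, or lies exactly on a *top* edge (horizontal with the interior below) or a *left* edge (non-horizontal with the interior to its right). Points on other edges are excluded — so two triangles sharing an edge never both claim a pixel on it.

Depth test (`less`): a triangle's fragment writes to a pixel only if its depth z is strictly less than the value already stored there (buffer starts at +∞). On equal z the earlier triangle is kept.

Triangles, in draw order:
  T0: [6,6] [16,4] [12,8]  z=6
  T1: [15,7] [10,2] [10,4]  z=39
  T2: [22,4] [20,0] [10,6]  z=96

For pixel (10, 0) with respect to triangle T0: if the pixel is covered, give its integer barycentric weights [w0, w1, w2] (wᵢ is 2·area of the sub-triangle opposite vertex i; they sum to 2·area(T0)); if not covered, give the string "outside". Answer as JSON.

T0:
  2·area = 32
  edge (6, 6)→(16, 4): d=(10,-2) top-left  bias=+0
  edge (16, 4)→(12, 8): d=(-4,4) right/bottom  bias=-1
  edge (12, 8)→(6, 6): d=(-6,-2) top-left  bias=+0
    (9,0)@(19, 1): e=[-24,0,56] → ·  [on edge]
    (8,1)@(17, 3): e=[-8,0,40] → ·  [on edge]
    (10,1)@(21, 3): e=[0,-16,48] → ·  [on edge]
    (1,2)@(3, 5): e=[-16,48,0] → ·  [on edge]
    (5,2)@(11, 5): e=[0,16,16] → █  [on edge]
    (6,2)@(13, 5): e=[4,8,20] → █
    (7,2)@(15, 5): e=[8,0,24] → ·  [on edge]
    (0,3)@(1, 7): e=[0,48,-16] → ·  [on edge]
    (4,3)@(9, 7): e=[16,16,0] → █  [on edge]
    (6,3)@(13, 7): e=[24,0,8] → ·  [on edge]
  covered (4 px):
    · · · · · · · · · · · ·
    · · · · · · · · · · · ·
    · · · · · █ █ · · · · ·
    · · · · █ █ · · · · · ·
T1:
  2·area = 10  (B↔C swapped to make it positive)
  edge (15, 7)→(10, 4): d=(-5,-3) top-left  bias=+0
  edge (10, 4)→(10, 2): d=(0,-2) top-left  bias=+0
  edge (10, 2)→(15, 7): d=(5,5) right/bottom  bias=-1
    (2,0)@(5, 1): e=[0,-10,20] → ·  [on edge]
    (4,0)@(9, 1): e=[12,-2,0] → ·  [on edge]
    (5,1)@(11, 3): e=[8,2,0] → ·  [on edge]
    (6,2)@(13, 5): e=[4,6,0] → ·  [on edge]
    (7,3)@(15, 7): e=[0,10,0] → ·  [on edge]
  covered (0 px):
    · · · · · · · · · · · ·
    · · · · · · · · · · · ·
    · · · · · · · · · · · ·
    · · · · · · · · · · · ·
T2:
  2·area = 52  (B↔C swapped to make it positive)
  edge (22, 4)→(10, 6): d=(-12,2) right/bottom  bias=-1
  edge (10, 6)→(20, 0): d=(10,-6) top-left  bias=+0
  edge (20, 0)→(22, 4): d=(2,4) right/bottom  bias=-1
    (9,0)@(19, 1): e=[42,4,6] → █
    (10,0)@(21, 1): e=[38,16,-2] → ·
    (7,1)@(15, 3): e=[26,0,26] → █  [on edge]
    (8,1)@(17, 3): e=[22,12,18] → █
    (10,1)@(21, 3): e=[14,36,2] → █
    (11,1)@(23, 3): e=[10,48,-6] → ·
    (6,2)@(13, 5): e=[6,8,38] → █
    (8,2)@(17, 5): e=[-2,32,22] → ·
    (9,2)@(19, 5): e=[-6,44,14] → ·
    (10,2)@(21, 5): e=[-10,56,6] → ·
    (6,3)@(13, 7): e=[-18,28,42] → ·
    (7,3)@(15, 7): e=[-22,40,34] → ·
  covered (7 px):
    · · · · · · · · · █ · ·
    · · · · · · · █ █ █ █ ·
    · · · · · · █ █ · · · ·
    · · · · · · · · · · · ·

Final: "outside"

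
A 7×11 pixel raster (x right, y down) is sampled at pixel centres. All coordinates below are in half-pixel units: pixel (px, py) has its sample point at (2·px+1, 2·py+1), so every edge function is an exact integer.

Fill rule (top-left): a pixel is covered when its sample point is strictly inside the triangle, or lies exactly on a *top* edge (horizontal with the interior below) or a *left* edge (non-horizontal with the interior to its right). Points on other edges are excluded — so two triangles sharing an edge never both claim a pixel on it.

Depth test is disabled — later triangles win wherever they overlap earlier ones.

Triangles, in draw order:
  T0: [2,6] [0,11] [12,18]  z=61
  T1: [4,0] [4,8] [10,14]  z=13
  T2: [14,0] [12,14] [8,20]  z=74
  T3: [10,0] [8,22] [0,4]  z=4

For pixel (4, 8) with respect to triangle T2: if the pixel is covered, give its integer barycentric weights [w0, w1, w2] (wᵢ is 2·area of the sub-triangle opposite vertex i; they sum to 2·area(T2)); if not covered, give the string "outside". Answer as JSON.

T0:
  2·area = 74  (B↔C swapped to make it positive)
  edge (2, 6)→(12, 18): d=(10,12) right/bottom  bias=-1
  edge (12, 18)→(0, 11): d=(-12,-7) top-left  bias=+0
  edge (0, 11)→(2, 6): d=(2,-5) top-left  bias=+0
    (0,4)@(1, 9): e=[42,31,1] → X
    (1,4)@(3, 9): e=[18,45,11] → X
    (2,4)@(5, 9): e=[-6,59,21] → .
    (0,5)@(1, 11): e=[62,7,5] → X
    (2,5)@(5, 11): e=[14,35,25] → X
    (3,5)@(7, 11): e=[-10,49,35] → .
    (0,6)@(1, 13): e=[82,-17,9] → .
    (1,6)@(3, 13): e=[58,-3,19] → .
    (2,6)@(5, 13): e=[34,11,29] → X
    (3,6)@(7, 13): e=[10,25,39] → X
    (4,6)@(9, 13): e=[-14,39,49] → .
    (2,7)@(5, 15): e=[54,-13,33] → .
  covered (10 px):
    . . . . . . .
    . . . . . . .
    . . . . . . .
    . . . . . . .
    X X . . . . .
    X X X . . . .
    . . X X . . .
    . . . X X . .
    . . . . . X .
    . . . . . . .
    . . . . . . .
T1:
  2·area = 48  (B↔C swapped to make it positive)
  edge (4, 0)→(10, 14): d=(6,14) right/bottom  bias=-1
  edge (10, 14)→(4, 8): d=(-6,-6) top-left  bias=+0
  edge (4, 8)→(4, 0): d=(0,-8) top-left  bias=+0
    (2,1)@(5, 3): e=[4,36,8] → X
    (3,1)@(7, 3): e=[-24,48,24] → .
    (0,2)@(1, 5): e=[72,0,-24] → .  [on edge]
    (2,2)@(5, 5): e=[16,24,8] → X
    (3,2)@(7, 5): e=[-12,36,24] → .
    (1,3)@(3, 7): e=[56,0,-8] → .  [on edge]
    (2,3)@(5, 7): e=[28,12,8] → X
    (3,3)@(7, 7): e=[0,24,24] → .  [on edge]
    (2,4)@(5, 9): e=[40,0,8] → X  [on edge]
    (3,4)@(7, 9): e=[12,12,24] → X
    (4,4)@(9, 9): e=[-16,24,40] → .
    (2,5)@(5, 11): e=[52,-12,8] → .
    (3,5)@(7, 11): e=[24,0,24] → X  [on edge]
    (4,6)@(9, 13): e=[8,0,40] → X  [on edge]
    (5,7)@(11, 15): e=[-8,0,56] → .  [on edge]
    (6,8)@(13, 17): e=[-24,0,72] → .  [on edge]
    (6,10)@(13, 21): e=[0,-24,72] → .  [on edge]
  covered (7 px):
    . . . . . . .
    . . X . . . .
    . . X . . . .
    . . X . . . .
    . . X X . . .
    . . . X . . .
    . . . . X . .
    . . . . . . .
    . . . . . . .
    . . . . . . .
    . . . . . . .
T2:
  2·area = 44
  edge (14, 0)→(12, 14): d=(-2,14) right/bottom  bias=-1
  edge (12, 14)→(8, 20): d=(-4,6) right/bottom  bias=-1
  edge (8, 20)→(14, 0): d=(6,-20) top-left  bias=+0
    (6,2)@(13, 5): e=[4,30,10] → X
    (6,3)@(13, 7): e=[0,22,22] → .  [on edge]
    (5,5)@(11, 11): e=[20,18,6] → X
    (6,5)@(13, 11): e=[-8,6,46] → .
    (5,6)@(11, 13): e=[16,10,18] → X
    (6,6)@(13, 13): e=[-12,-2,58] → .
    (5,7)@(11, 15): e=[12,2,30] → X
    (6,7)@(13, 15): e=[-16,-10,70] → .
    (4,8)@(9, 17): e=[36,6,2] → X
    (5,8)@(11, 17): e=[8,-6,42] → .
    (4,9)@(9, 19): e=[32,-2,14] → .
    (5,10)@(11, 21): e=[0,-22,66] → .  [on edge]
  covered (5 px):
    . . . . . . .
    . . . . . . .
    . . . . . . X
    . . . . . . .
    . . . . . . .
    . . . . . X .
    . . . . . X .
    . . . . . X .
    . . . . X . .
    . . . . . . .
    . . . . . . .
T3:
  2·area = 212
  edge (10, 0)→(8, 22): d=(-2,22) right/bottom  bias=-1
  edge (8, 22)→(0, 4): d=(-8,-18) top-left  bias=+0
  edge (0, 4)→(10, 0): d=(10,-4) top-left  bias=+0
    (4,0)@(9, 1): e=[20,186,6] → X
    (5,0)@(11, 1): e=[-24,222,14] → .
    (1,1)@(3, 3): e=[148,62,2] → X
    (2,1)@(5, 3): e=[104,98,10] → X
    (3,1)@(7, 3): e=[60,134,18] → X
    (5,1)@(11, 3): e=[-28,206,34] → .
    (0,2)@(1, 5): e=[188,10,14] → X
    (5,2)@(11, 5): e=[-32,190,54] → .
    (0,3)@(1, 7): e=[184,-6,34] → .
    (1,3)@(3, 7): e=[140,30,42] → X
    (5,3)@(11, 7): e=[-36,174,74] → .
    (1,4)@(3, 9): e=[136,14,62] → X
    (4,5)@(9, 11): e=[0,106,106] → .  [on edge]
  covered (26 px):
    . . . . X . .
    . X X X X . .
    X X X X X . .
    . X X X X . .
    . X X X X . .
    . . X X . . .
    . . X X . . .
    . . X X . . .
    . . . X . . .
    . . . X . . .
    . . . . . . .

Answer: [6,2,36]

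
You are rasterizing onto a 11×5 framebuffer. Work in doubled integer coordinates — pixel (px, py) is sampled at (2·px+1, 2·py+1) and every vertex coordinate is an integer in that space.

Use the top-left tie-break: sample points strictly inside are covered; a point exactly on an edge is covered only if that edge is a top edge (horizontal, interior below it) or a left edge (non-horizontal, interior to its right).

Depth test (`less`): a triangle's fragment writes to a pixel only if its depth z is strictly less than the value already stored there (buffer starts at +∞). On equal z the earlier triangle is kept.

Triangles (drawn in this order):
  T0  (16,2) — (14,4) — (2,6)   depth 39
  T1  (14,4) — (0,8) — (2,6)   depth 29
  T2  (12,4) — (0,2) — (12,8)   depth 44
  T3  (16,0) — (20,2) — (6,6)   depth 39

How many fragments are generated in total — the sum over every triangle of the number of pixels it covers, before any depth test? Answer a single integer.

T0:
  2·area = 20
  edge (16, 2)→(14, 4): d=(-2,2) right/bottom  bias=-1
  edge (14, 4)→(2, 6): d=(-12,2) right/bottom  bias=-1
  edge (2, 6)→(16, 2): d=(14,-4) top-left  bias=+0
    (8,0)@(17, 1): e=[0,30,-10] → .  [on edge]
    (6,1)@(13, 3): e=[4,14,2] → X
    (7,1)@(15, 3): e=[0,10,10] → .  [on edge]
    (3,2)@(7, 5): e=[12,2,6] → X
    (4,2)@(9, 5): e=[8,-2,14] → .
    (6,2)@(13, 5): e=[0,-10,30] → .  [on edge]
    (3,3)@(7, 7): e=[8,-22,34] → .
    (5,3)@(11, 7): e=[0,-30,50] → .  [on edge]
    (4,4)@(9, 9): e=[0,-50,70] → .  [on edge]
  covered (2 px):
    . . . . . . . . . . .
    . . . . . . X . . . .
    . . . X . . . . . . .
    . . . . . . . . . . .
    . . . . . . . . . . .
T1:
  2·area = 20
  edge (14, 4)→(0, 8): d=(-14,4) right/bottom  bias=-1
  edge (0, 8)→(2, 6): d=(2,-2) top-left  bias=+0
  edge (2, 6)→(14, 4): d=(12,-2) top-left  bias=+0
    (3,0)@(7, 1): e=[70,0,-50] → .  [on edge]
    (2,1)@(5, 3): e=[50,0,-30] → .  [on edge]
    (1,2)@(3, 5): e=[30,0,-10] → .  [on edge]
    (4,2)@(9, 5): e=[6,12,2] → X
    (5,2)@(11, 5): e=[-2,16,6] → .
    (0,3)@(1, 7): e=[10,0,10] → X  [on edge]
    (1,3)@(3, 7): e=[2,4,14] → X
    (2,3)@(5, 7): e=[-6,8,18] → .
    (4,3)@(9, 7): e=[-22,16,26] → .
    (0,4)@(1, 9): e=[-18,4,34] → .
    (1,4)@(3, 9): e=[-26,8,38] → .
  covered (3 px):
    . . . . . . . . . . .
    . . . . . . . . . . .
    . . . . X . . . . . .
    X X . . . . . . . . .
    . . . . . . . . . . .
T2:
  2·area = 48  (B↔C swapped to make it positive)
  edge (12, 4)→(12, 8): d=(0,4) right/bottom  bias=-1
  edge (12, 8)→(0, 2): d=(-12,-6) top-left  bias=+0
  edge (0, 2)→(12, 4): d=(12,2) right/bottom  bias=-1
    (1,1)@(3, 3): e=[36,6,6] → X
    (2,1)@(5, 3): e=[28,18,2] → X
    (3,1)@(7, 3): e=[20,30,-2] → .
    (1,2)@(3, 5): e=[36,-18,30] → .
    (2,2)@(5, 5): e=[28,-6,26] → .
    (3,2)@(7, 5): e=[20,6,22] → X
    (4,2)@(9, 5): e=[12,18,18] → X
    (5,2)@(11, 5): e=[4,30,14] → X
    (6,2)@(13, 5): e=[-4,42,10] → .
    (3,3)@(7, 7): e=[20,-18,46] → .
    (4,3)@(9, 7): e=[12,-6,42] → .
    (5,3)@(11, 7): e=[4,6,38] → X
  covered (6 px):
    . . . . . . . . . . .
    . X X . . . . . . . .
    . . . X X X . . . . .
    . . . . . X . . . . .
    . . . . . . . . . . .
T3:
  2·area = 44
  edge (16, 0)→(20, 2): d=(4,2) right/bottom  bias=-1
  edge (20, 2)→(6, 6): d=(-14,4) right/bottom  bias=-1
  edge (6, 6)→(16, 0): d=(10,-6) top-left  bias=+0
    (7,0)@(15, 1): e=[6,34,4] → X
    (8,0)@(17, 1): e=[2,26,16] → X
    (9,0)@(19, 1): e=[-2,18,28] → .
    (5,1)@(11, 3): e=[22,22,0] → X  [on edge]
    (6,1)@(13, 3): e=[18,14,12] → X
    (8,1)@(17, 3): e=[10,-2,36] → .
    (4,2)@(9, 5): e=[34,2,8] → X
    (5,2)@(11, 5): e=[30,-6,20] → .
    (6,2)@(13, 5): e=[26,-14,32] → .
    (7,2)@(15, 5): e=[22,-22,44] → .
    (4,3)@(9, 7): e=[42,-26,28] → .
    (0,4)@(1, 9): e=[66,-22,0] → .  [on edge]
  covered (6 px):
    . . . . . . . X X . .
    . . . . . X X X . . .
    . . . . X . . . . . .
    . . . . . . . . . . .
    . . . . . . . . . . .

Answer: 17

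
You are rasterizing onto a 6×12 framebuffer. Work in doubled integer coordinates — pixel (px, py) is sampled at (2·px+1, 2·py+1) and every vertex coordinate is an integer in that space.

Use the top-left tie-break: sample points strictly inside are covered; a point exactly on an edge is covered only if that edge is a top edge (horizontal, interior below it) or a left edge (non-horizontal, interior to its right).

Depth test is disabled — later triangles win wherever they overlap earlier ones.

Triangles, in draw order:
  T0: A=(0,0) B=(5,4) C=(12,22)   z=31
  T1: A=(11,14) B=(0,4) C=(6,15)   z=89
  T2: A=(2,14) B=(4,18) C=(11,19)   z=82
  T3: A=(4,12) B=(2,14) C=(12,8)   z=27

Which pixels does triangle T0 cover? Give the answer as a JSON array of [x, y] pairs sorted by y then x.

T0:
  2·area = 62
  edge (0, 0)→(5, 4): d=(5,4) right/bottom  bias=-1
  edge (5, 4)→(12, 22): d=(7,18) right/bottom  bias=-1
  edge (12, 22)→(0, 0): d=(-12,-22) top-left  bias=+0
    (0,0)@(1, 1): e=[1,51,10] → █
    (1,0)@(3, 1): e=[-7,15,54] → ·
    (0,1)@(1, 3): e=[11,65,-14] → ·
    (1,1)@(3, 3): e=[3,29,30] → █
    (2,1)@(5, 3): e=[-5,-7,74] → ·
    (1,2)@(3, 5): e=[13,43,6] → █
    (2,2)@(5, 5): e=[5,7,50] → █
    (3,2)@(7, 5): e=[-3,-29,94] → ·
    (1,3)@(3, 7): e=[23,57,-18] → ·
    (2,3)@(5, 7): e=[15,21,26] → █
    (3,3)@(7, 7): e=[7,-15,70] → ·
    (2,4)@(5, 9): e=[25,35,2] → █
  covered (8 px):
    █ · · · · ·
    · █ · · · ·
    · █ █ · · ·
    · · █ · · ·
    · · █ · · ·
    · · · █ · ·
    · · · · · ·
    · · · · █ ·
    · · · · · ·
    · · · · · ·
    · · · · · ·
    · · · · · ·
T1:
  2·area = 61  (B↔C swapped to make it positive)
  edge (11, 14)→(6, 15): d=(-5,1) right/bottom  bias=-1
  edge (6, 15)→(0, 4): d=(-6,-11) top-left  bias=+0
  edge (0, 4)→(11, 14): d=(11,10) right/bottom  bias=-1
    (0,2)@(1, 5): e=[55,5,1] → █
    (1,2)@(3, 5): e=[53,27,-19] → ·
    (0,3)@(1, 7): e=[45,-7,23] → ·
    (1,3)@(3, 7): e=[43,15,3] → █
    (2,3)@(5, 7): e=[41,37,-17] → ·
    (1,4)@(3, 9): e=[33,3,25] → █
    (2,4)@(5, 9): e=[31,25,5] → █
    (3,4)@(7, 9): e=[29,47,-15] → ·
    (1,5)@(3, 11): e=[23,-9,47] → ·
    (2,5)@(5, 11): e=[21,13,27] → █
    (3,5)@(7, 11): e=[19,35,7] → █
    (4,5)@(9, 11): e=[17,57,-13] → ·
  covered (9 px):
    · · · · · ·
    · · · · · ·
    █ · · · · ·
    · █ · · · ·
    · █ █ · · ·
    · · █ █ · ·
    · · █ █ █ ·
    · · · · · ·
    · · · · · ·
    · · · · · ·
    · · · · · ·
    · · · · · ·
T2:
  2·area = 26  (B↔C swapped to make it positive)
  edge (2, 14)→(11, 19): d=(9,5) right/bottom  bias=-1
  edge (11, 19)→(4, 18): d=(-7,-1) top-left  bias=+0
  edge (4, 18)→(2, 14): d=(-2,-4) top-left  bias=+0
    (1,7)@(3, 15): e=[4,20,2] → █
    (2,7)@(5, 15): e=[-6,22,10] → ·
    (1,8)@(3, 17): e=[22,6,-2] → ·
    (2,8)@(5, 17): e=[12,8,6] → █
    (3,8)@(7, 17): e=[2,10,14] → █
    (4,8)@(9, 17): e=[-8,12,22] → ·
    (2,9)@(5, 19): e=[30,-6,2] → ·
    (3,9)@(7, 19): e=[20,-4,10] → ·
    (5,9)@(11, 19): e=[0,0,26] → ·  [on edge]
  covered (3 px):
    · · · · · ·
    · · · · · ·
    · · · · · ·
    · · · · · ·
    · · · · · ·
    · · · · · ·
    · · · · · ·
    · █ · · · ·
    · · █ █ · ·
    · · · · · ·
    · · · · · ·
    · · · · · ·
T3:
  2·area = 8  (B↔C swapped to make it positive)
  edge (4, 12)→(12, 8): d=(8,-4) top-left  bias=+0
  edge (12, 8)→(2, 14): d=(-10,6) right/bottom  bias=-1
  edge (2, 14)→(4, 12): d=(2,-2) top-left  bias=+0
    (5,2)@(11, 5): e=[-28,36,0] → ·  [on edge]
    (4,3)@(9, 7): e=[-20,28,0] → ·  [on edge]
    (3,4)@(7, 9): e=[-12,20,0] → ·  [on edge]
    (2,5)@(5, 11): e=[-4,12,0] → ·  [on edge]
    (3,5)@(7, 11): e=[4,0,4] → ·  [on edge]
    (1,6)@(3, 13): e=[4,4,0] → █  [on edge]
    (2,6)@(5, 13): e=[12,-8,4] → ·
    (0,7)@(1, 15): e=[12,-4,0] → ·  [on edge]
    (1,7)@(3, 15): e=[20,-16,4] → ·
  covered (1 px):
    · · · · · ·
    · · · · · ·
    · · · · · ·
    · · · · · ·
    · · · · · ·
    · · · · · ·
    · █ · · · ·
    · · · · · ·
    · · · · · ·
    · · · · · ·
    · · · · · ·
    · · · · · ·

Result: [[0,0],[1,1],[1,2],[2,2],[2,3],[2,4],[3,5],[4,7]]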